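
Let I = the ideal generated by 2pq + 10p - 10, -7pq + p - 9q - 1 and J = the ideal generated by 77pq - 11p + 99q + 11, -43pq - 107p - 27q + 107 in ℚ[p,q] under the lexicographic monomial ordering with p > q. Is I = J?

For a fixed monomial order, each ideal has a unique reduced Gröbner basis; comparing bases decides equality.
Buchberger on the first generating set:
f_1 = 2pq + 10p - 10, LT = pq.
f_2 = -7pq + p - 9q - 1, LT = pq.

S(f_1,f_2): lcm = pq. S = 36/7p - 9/7q - 36/7.
  leading term p: no divisor's leading term divides it; move 36/7p to the remainder.
  leading term q: no divisor's leading term divides it; move -9/7q to the remainder.
  leading term 1: no divisor's leading term divides it; move -36/7 to the remainder.
  remainder 36/7p - 9/7q - 36/7 ≠ 0; add g_3 = 36/7p - 9/7q - 36/7 to the basis.

S(f_1,g_3): lcm = pq. S = 5p + ¼q² + q - 5.
  leading term p: subtract (35/36)·g_3 from 5p + ¼q² + q - 5 → ¼q² + 9/4q
  leading term q²: no divisor's leading term divides it; move ¼q² to the remainder.
  leading term q: no divisor's leading term divides it; move 9/4q to the remainder.
  remainder ¼q² + 9/4q ≠ 0; add g_4 = ¼q² + 9/4q to the basis.

S(f_2,g_3): lcm = pq. S = -1/7p + ¼q² + 16/7q + 1/7.
  leading term p: subtract (-1/36)·g_3 from -1/7p + ¼q² + 16/7q + 1/7 → ¼q² + 9/4q
  leading term q²: subtract (1)·g_4 from ¼q² + 9/4q → 0
  remainder 0.

S(f_1,g_4): lcm = pq². S = -4pq - 5q.
  leading term pq: subtract (-2)·f_1 from -4pq - 5q → 20p - 5q - 20
  leading term p: subtract (35/9)·g_3 from 20p - 5q - 20 → 0
  remainder 0.

S(f_2,g_4): lcm = pq². S = -64/7pq + 9/7q² + 1/7q.
  leading term pq: subtract (-32/7)·f_1 from -64/7pq + 9/7q² + 1/7q → 320/7p + 9/7q² + 1/7q - 320/7
  leading term p: subtract (80/9)·g_3 from 320/7p + 9/7q² + 1/7q - 320/7 → 9/7q² + 81/7q
  leading term q²: subtract (36/7)·g_4 from 9/7q² + 81/7q → 0
  remainder 0.

S(g_3,g_4): leading monomials are coprime, so the S-polynomial reduces to 0 (Buchberger's first criterion).
Every S-polynomial of the final basis reduces to 0, so we have a Gröbner basis.
Inter-reduce: drop elements whose leading term is divisible by another's, tail-reduce, and make monic.
Reduced Gröbner basis: {p - ¼q - 1, q² + 9q}.

Buchberger on the second generating set:
h_1 = 77pq - 11p + 99q + 11, LT = pq.
h_2 = -43pq - 107p - 27q + 107, LT = pq.

S(h_1,h_2): lcm = pq. S = -792/301p + 198/301q + 792/301.
  leading term p: no divisor's leading term divides it; move -792/301p to the remainder.
  leading term q: no divisor's leading term divides it; move 198/301q to the remainder.
  leading term 1: no divisor's leading term divides it; move 792/301 to the remainder.
  remainder -792/301p + 198/301q + 792/301 ≠ 0; add k_3 = -792/301p + 198/301q + 792/301 to the basis.

S(h_1,k_3): lcm = pq. S = -1/7p + ¼q² + 16/7q + 1/7.
  leading term p: subtract (43/792)·k_3 from -1/7p + ¼q² + 16/7q + 1/7 → ¼q² + 9/4q
  leading term q²: no divisor's leading term divides it; move ¼q² to the remainder.
  leading term q: no divisor's leading term divides it; move 9/4q to the remainder.
  remainder ¼q² + 9/4q ≠ 0; add k_4 = ¼q² + 9/4q to the basis.

S(h_2,k_3): lcm = pq. S = 107/43p + ¼q² + 70/43q - 107/43.
  leading term p: subtract (-749/792)·k_3 from 107/43p + ¼q² + 70/43q - 107/43 → ¼q² + 9/4q
  leading term q²: subtract (1)·k_4 from ¼q² + 9/4q → 0
  remainder 0.

S(h_1,k_4): lcm = pq². S = -64/7pq + 9/7q² + 1/7q.
  leading term pq: subtract (-64/539)·h_1 from -64/7pq + 9/7q² + 1/7q → -64/49p + 9/7q² + 583/49q + 64/49
  leading term p: subtract (344/693)·k_3 from -64/49p + 9/7q² + 583/49q + 64/49 → 9/7q² + 81/7q
  leading term q²: subtract (36/7)·k_4 from 9/7q² + 81/7q → 0
  remainder 0.

S(h_2,k_4): lcm = pq². S = -280/43pq + 27/43q² - 107/43q.
  leading term pq: subtract (-40/473)·h_1 from -280/43pq + 27/43q² - 107/43q → -40/43p + 27/43q² + 253/43q + 40/43
  leading term p: subtract (35/99)·k_3 from -40/43p + 27/43q² + 253/43q + 40/43 → 27/43q² + 243/43q
  leading term q²: subtract (108/43)·k_4 from 27/43q² + 243/43q → 0
  remainder 0.

S(k_3,k_4): leading monomials are coprime, so the S-polynomial reduces to 0 (Buchberger's first criterion).
Every S-polynomial of the final basis reduces to 0, so we have a Gröbner basis.
Inter-reduce: drop elements whose leading term is divisible by another's, tail-reduce, and make monic.
Reduced Gröbner basis: {p - ¼q - 1, q² + 9q}.

Same reduced basis, so the two generating sets span the same ideal.

Yes, the ideals are equal.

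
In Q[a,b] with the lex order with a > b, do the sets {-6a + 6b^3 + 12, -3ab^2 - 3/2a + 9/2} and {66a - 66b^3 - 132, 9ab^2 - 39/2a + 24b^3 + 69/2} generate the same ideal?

Yes, the ideals are equal.

For a fixed monomial order, each ideal has a unique reduced Gröbner basis; comparing bases decides equality.
Buchberger on the first generating set:
f_1 = -6a + 6b^3 + 12, LT = a.
f_2 = -3ab^2 - 3/2a + 9/2, LT = ab^2.

S(f_1,f_2): lcm = ab^2. S = -1/2a - b^5 - 2b^2 + 3/2.
  leading term a: subtract (1/12)·f_1 from -1/2a - b^5 - 2b^2 + 3/2 → -b^5 - 1/2b^3 - 2b^2 + 1/2
  leading term b^5: no divisor's leading term divides it; move -b^5 to the remainder.
  leading term b^3: no divisor's leading term divides it; move -1/2b^3 to the remainder.
  leading term b^2: no divisor's leading term divides it; move -2b^2 to the remainder.
  leading term 1: no divisor's leading term divides it; move 1/2 to the remainder.
  remainder -b^5 - 1/2b^3 - 2b^2 + 1/2 ≠ 0; add g_3 = -b^5 - 1/2b^3 - 2b^2 + 1/2 to the basis.

The other S-polynomials (S(f_1,g_3), S(f_2,g_3)) all reduce to 0 modulo the current basis, so we have a Gröbner basis.
Inter-reduce: drop elements whose leading term is divisible by another's, tail-reduce, and make monic.
Reduced Gröbner basis: {a - b^3 - 2, b^5 + 1/2b^3 + 2b^2 - 1/2}.

Buchberger on the second generating set:
h_1 = 66a - 66b^3 - 132, LT = a.
h_2 = 9ab^2 - 39/2a + 24b^3 + 69/2, LT = ab^2.

S(h_1,h_2): lcm = ab^2. S = 13/6a - b^5 - 8/3b^3 - 2b^2 - 23/6.
  leading term a: subtract (13/396)·h_1 from 13/6a - b^5 - 8/3b^3 - 2b^2 - 23/6 → -b^5 - 1/2b^3 - 2b^2 + 1/2
  leading term b^5: no divisor's leading term divides it; move -b^5 to the remainder.
  leading term b^3: no divisor's leading term divides it; move -1/2b^3 to the remainder.
  leading term b^2: no divisor's leading term divides it; move -2b^2 to the remainder.
  leading term 1: no divisor's leading term divides it; move 1/2 to the remainder.
  remainder -b^5 - 1/2b^3 - 2b^2 + 1/2 ≠ 0; add k_3 = -b^5 - 1/2b^3 - 2b^2 + 1/2 to the basis.

The other S-polynomials (S(h_1,k_3), S(h_2,k_3)) all reduce to 0 modulo the current basis, so we have a Gröbner basis.
Inter-reduce: drop elements whose leading term is divisible by another's, tail-reduce, and make monic.
Reduced Gröbner basis: {a - b^3 - 2, b^5 + 1/2b^3 + 2b^2 - 1/2}.

Same reduced basis, so the two generating sets span the same ideal.
The choice of monomial ordering does not affect the verdict — as long as both bases are computed under the same ordering, their equality decides ideal equality.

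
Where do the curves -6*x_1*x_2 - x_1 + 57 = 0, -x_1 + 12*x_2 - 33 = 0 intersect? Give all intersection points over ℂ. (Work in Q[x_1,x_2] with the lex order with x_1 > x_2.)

Compute a lex Gröbner basis by Buchberger's algorithm.
f_1 = -6*x_1*x_2 - x_1 + 57, LT = x_1*x_2.
f_2 = -x_1 + 12*x_2 - 33, LT = x_1.

S(f_1,f_2): lcm = x_1*x_2. S = 1/6*x_1 + 12*x_2**2 - 33*x_2 - 19/2.
  leading term x_1: subtract (-1/6)·f_2 from 1/6*x_1 + 12*x_2**2 - 33*x_2 - 19/2 → 12*x_2**2 - 31*x_2 - 15
  leading term x_2**2: no divisor's leading term divides it; move 12*x_2**2 to the remainder.
  leading term x_2: no divisor's leading term divides it; move -31*x_2 to the remainder.
  leading term 1: no divisor's leading term divides it; move -15 to the remainder.
  remainder 12*x_2**2 - 31*x_2 - 15 ≠ 0; add h_3 = 12*x_2**2 - 31*x_2 - 15 to the basis.

The other S-polynomials (S(f_1,h_3), S(f_2,h_3)) all reduce to 0 modulo the current basis, so we have a Gröbner basis.
Inter-reduce: drop elements whose leading term is divisible by another's, tail-reduce, and make monic.
Reduced Gröbner basis: {x_1 - 12*x_2 + 33, x_2**2 - 31/12*x_2 - 5/4}.

A lex Gröbner basis eliminates variables successively. Here x_2**2 - 31/12*x_2 - 5/4 depends only on x_2, with roots {-5/12, 3}; lifting each root through the earlier basis elements recovers the full solutions.
  x_2 = -5/12: the earlier basis element becomes x_1 + 38 = 0, giving x_1 = -38 — point (-38, -5/12).
  x_2 = 3: the earlier basis element becomes x_1 - 3 = 0, giving x_1 = 3 — point (3, 3).

{(-38, -5/12), (3, 3)}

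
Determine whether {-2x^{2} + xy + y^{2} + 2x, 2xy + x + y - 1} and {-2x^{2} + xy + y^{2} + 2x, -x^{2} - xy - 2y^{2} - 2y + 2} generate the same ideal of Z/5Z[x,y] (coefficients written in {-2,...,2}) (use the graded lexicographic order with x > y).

Equality of ideals is decidable: compute both reduced Gröbner bases (unique for the ordering) and check whether they agree.
Buchberger on the first generating set:
f_1 = -2x^{2} + xy + y^{2} + 2x, LT = x^{2}.
f_2 = 2xy + x + y - 1, LT = xy.

S(f_1,f_2): lcm = x^{2}y. S = 2xy^{2} + 2y^{3} + 2x^{2} + xy - 2x.
  leading term xy^{2}: subtract (y)·f_2 from 2xy^{2} + 2y^{3} + 2x^{2} + xy - 2x → 2y^{3} + 2x^{2} - y^{2} - 2x + y
  leading term y^{3}: no divisor's leading term divides it; move 2y^{3} to the remainder.
  leading term x^{2}: subtract (-1)·f_1 from 2x^{2} - y^{2} - 2x + y → xy + y
  leading term xy: subtract (-2)·f_2 from xy + y → 2x - 2y - 2
  leading term x: no divisor's leading term divides it; move 2x to the remainder.
  leading term y: no divisor's leading term divides it; move -2y to the remainder.
  leading term 1: no divisor's leading term divides it; move -2 to the remainder.
  remainder 2y^{3} + 2x - 2y - 2 ≠ 0; add g_3 = 2y^{3} + 2x - 2y - 2 to the basis.

The other S-polynomials (S(f_1,g_3), S(f_2,g_3)) all reduce to 0 modulo the current basis, so we have a Gröbner basis.
Inter-reduce: drop elements whose leading term is divisible by another's, tail-reduce, and make monic.
Reduced Gröbner basis: {y^{3} + x - y - 1, x^{2} + 2y^{2} - 2x - y + 1, xy - 2x - 2y + 2}.

Buchberger on the second generating set:
h_1 = -2x^{2} + xy + y^{2} + 2x, LT = x^{2}.
h_2 = -x^{2} - xy - 2y^{2} - 2y + 2, LT = x^{2}.

S(h_1,h_2): lcm = x^{2}. S = xy - x - 2y + 2.
  leading term xy: no divisor's leading term divides it; move xy to the remainder.
  leading term x: no divisor's leading term divides it; move -x to the remainder.
  leading term y: no divisor's leading term divides it; move -2y to the remainder.
  leading term 1: no divisor's leading term divides it; move 2 to the remainder.
  remainder xy - x - 2y + 2 ≠ 0; add k_3 = xy - x - 2y + 2 to the basis.

S(h_1,k_3): lcm = x^{2}y. S = 2xy^{2} + 2y^{3} + x^{2} + xy - 2x.
  leading term xy^{2}: subtract (2y)·k_3 from 2xy^{2} + 2y^{3} + x^{2} + xy - 2x → 2y^{3} + x^{2} - 2xy - y^{2} - 2x + y
  leading term y^{3}: no divisor's leading term divides it; move 2y^{3} to the remainder.
  leading term x^{2}: subtract (2)·h_1 from x^{2} - 2xy - y^{2} - 2x + y → xy + 2y^{2} - x + y
  leading term xy: subtract (1)·k_3 from xy + 2y^{2} - x + y → 2y^{2} - 2y - 2
  leading term y^{2}: no divisor's leading term divides it; move 2y^{2} to the remainder.
  leading term y: no divisor's leading term divides it; move -2y to the remainder.
  leading term 1: no divisor's leading term divides it; move -2 to the remainder.
  remainder 2y^{3} + 2y^{2} - 2y - 2 ≠ 0; add k_4 = 2y^{3} + 2y^{2} - 2y - 2 to the basis.

The other S-polynomials (S(h_2,k_3), S(h_1,k_4), S(h_2,k_4), S(k_3,k_4)) all reduce to 0 modulo the current basis, so we have a Gröbner basis.
Inter-reduce: drop elements whose leading term is divisible by another's, tail-reduce, and make monic.
Reduced Gröbner basis: {y^{3} + y^{2} - y - 1, x^{2} + 2y^{2} + x - y + 1, xy - x - 2y + 2}.

These differ, so the ideals are not equal.

No, the ideals differ.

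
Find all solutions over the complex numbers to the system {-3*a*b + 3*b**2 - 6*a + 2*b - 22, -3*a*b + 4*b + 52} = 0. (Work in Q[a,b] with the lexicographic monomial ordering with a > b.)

{(-3, -4), (-2*sqrt(127)/3 - 10/3, 7/3 - sqrt(127)/3), (-10/3 + 2*sqrt(127)/3, 7/3 + sqrt(127)/3)}

Compute a lex Gröbner basis by Buchberger's algorithm.
f_1 = -3*a*b - 6*a + 3*b**2 + 2*b - 22, LT = a*b.
f_2 = -3*a*b + 4*b + 52, LT = a*b.

S(f_1,f_2): lcm = a*b. S = 2*a - b**2 + 2/3*b + 74/3.
  leading term a: no divisor's leading term divides it; move 2*a to the remainder.
  leading term b**2: no divisor's leading term divides it; move -b**2 to the remainder.
  leading term b: no divisor's leading term divides it; move 2/3*b to the remainder.
  leading term 1: no divisor's leading term divides it; move 74/3 to the remainder.
  remainder 2*a - b**2 + 2/3*b + 74/3 ≠ 0; add h_3 = 2*a - b**2 + 2/3*b + 74/3 to the basis.

S(f_1,h_3): lcm = a*b. S = 2*a + 1/2*b**3 - 4/3*b**2 - 13*b + 22/3.
  leading term a: subtract (1)·h_3 from 2*a + 1/2*b**3 - 4/3*b**2 - 13*b + 22/3 → 1/2*b**3 - 1/3*b**2 - 41/3*b - 52/3
  leading term b**3: no divisor's leading term divides it; move 1/2*b**3 to the remainder.
  leading term b**2: no divisor's leading term divides it; move -1/3*b**2 to the remainder.
  leading term b: no divisor's leading term divides it; move -41/3*b to the remainder.
  leading term 1: no divisor's leading term divides it; move -52/3 to the remainder.
  remainder 1/2*b**3 - 1/3*b**2 - 41/3*b - 52/3 ≠ 0; add h_4 = 1/2*b**3 - 1/3*b**2 - 41/3*b - 52/3 to the basis.

S(f_2,h_3): lcm = a*b. S = 1/2*b**3 - 1/3*b**2 - 41/3*b - 52/3.
  leading term b**3: subtract (1)·h_4 from 1/2*b**3 - 1/3*b**2 - 41/3*b - 52/3 → 0
  remainder 0.

S(f_1,h_4): lcm = a*b**3. S = 8/3*a*b**2 + 82/3*a*b + 104/3*a - b**4 - 2/3*b**3 + 22/3*b**2.
  leading term a*b**2: subtract (-8/9*b)·f_1 from 8/3*a*b**2 + 82/3*a*b + 104/3*a - b**4 - 2/3*b**3 + 22/3*b**2 → 22*a*b + 104/3*a - b**4 + 2*b**3 + 82/9*b**2 - 176/9*b
  leading term a*b: subtract (-22/3)·f_1 from 22*a*b + 104/3*a - b**4 + 2*b**3 + 82/9*b**2 - 176/9*b → -28/3*a - b**4 + 2*b**3 + 280/9*b**2 - 44/9*b - 484/3
  leading term a: subtract (-14/3)·h_3 from -28/3*a - b**4 + 2*b**3 + 280/9*b**2 - 44/9*b - 484/3 → -b**4 + 2*b**3 + 238/9*b**2 - 16/9*b - 416/9
  leading term b**4: subtract (-2*b)·h_4 from -b**4 + 2*b**3 + 238/9*b**2 - 16/9*b - 416/9 → 4/3*b**3 - 8/9*b**2 - 328/9*b - 416/9
  leading term b**3: subtract (8/3)·h_4 from 4/3*b**3 - 8/9*b**2 - 328/9*b - 416/9 → 0
  remainder 0.

S(f_2,h_4): lcm = a*b**3. S = 2/3*a*b**2 + 82/3*a*b + 104/3*a - 4/3*b**3 - 52/3*b**2.
  leading term a*b**2: subtract (-2/9*b)·f_1 from 2/3*a*b**2 + 82/3*a*b + 104/3*a - 4/3*b**3 - 52/3*b**2 → 26*a*b + 104/3*a - 2/3*b**3 - 152/9*b**2 - 44/9*b
  leading term a*b: subtract (-26/3)·f_1 from 26*a*b + 104/3*a - 2/3*b**3 - 152/9*b**2 - 44/9*b → -52/3*a - 2/3*b**3 + 82/9*b**2 + 112/9*b - 572/3
  leading term a: subtract (-26/3)·h_3 from -52/3*a - 2/3*b**3 + 82/9*b**2 + 112/9*b - 572/3 → -2/3*b**3 + 4/9*b**2 + 164/9*b + 208/9
  leading term b**3: subtract (-4/3)·h_4 from -2/3*b**3 + 4/9*b**2 + 164/9*b + 208/9 → 0
  remainder 0.

S(h_3,h_4): leading monomials are coprime, so the S-polynomial reduces to 0 (Buchberger's first criterion).
Every S-polynomial of the final basis reduces to 0, so we have a Gröbner basis.
Inter-reduce: drop elements whose leading term is divisible by another's, tail-reduce, and make monic.
Reduced Gröbner basis: {a - 1/2*b**2 + 1/3*b + 37/3, b**3 - 2/3*b**2 - 82/3*b - 104/3}.

Since the basis is lex-ordered, b**3 - 2/3*b**2 - 82/3*b - 104/3 is univariate in b. Its roots are {-4, 7/3 - sqrt(127)/3, 7/3 + sqrt(127)/3}. Back-substituting each root into the other basis elements fixes the other coordinates.
  b = -4: the earlier basis element becomes a + 3 = 0, giving a = -3 — point (-3, -4).
  b = 7/3 - sqrt(127)/3: the earlier basis element becomes a + 10/3 + 2*sqrt(127)/3 = 0, giving a = -2*sqrt(127)/3 - 10/3 — point (-2*sqrt(127)/3 - 10/3, 7/3 - sqrt(127)/3).
  b = 7/3 + sqrt(127)/3: the earlier basis element becomes a - 2*sqrt(127)/3 + 10/3 = 0, giving a = -10/3 + 2*sqrt(127)/3 — point (-10/3 + 2*sqrt(127)/3, 7/3 + sqrt(127)/3).
Each listed point satisfies every original equation (direct substitution).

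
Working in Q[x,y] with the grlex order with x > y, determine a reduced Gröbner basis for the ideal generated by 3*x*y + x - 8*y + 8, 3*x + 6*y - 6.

G = {y**2 + 2/3*y - 5/3, x + 2*y - 2}

f_1 = 3*x*y + x - 8*y + 8, LT = x*y.
f_2 = 3*x + 6*y - 6, LT = x.

S(f_1,f_2): lcm = x*y. S = -2*y**2 + 1/3*x - 2/3*y + 8/3.
  leading term y**2: no divisor's leading term divides it; move -2*y**2 to the remainder.
  leading term x: subtract (1/9)·f_2 from 1/3*x - 2/3*y + 8/3 → -4/3*y + 10/3
  leading term y: no divisor's leading term divides it; move -4/3*y to the remainder.
  leading term 1: no divisor's leading term divides it; move 10/3 to the remainder.
  remainder -2*y**2 - 4/3*y + 10/3 ≠ 0; add g_3 = -2*y**2 - 4/3*y + 10/3 to the basis.

S(f_1,g_3): lcm = x*y**2. S = -1/3*x*y - 8/3*y**2 + 5/3*x + 8/3*y.
  leading term x*y: subtract (-1/9)·f_1 from -1/3*x*y - 8/3*y**2 + 5/3*x + 8/3*y → -8/3*y**2 + 16/9*x + 16/9*y + 8/9
  leading term y**2: subtract (4/3)·g_3 from -8/3*y**2 + 16/9*x + 16/9*y + 8/9 → 16/9*x + 32/9*y - 32/9
  leading term x: subtract (16/27)·f_2 from 16/9*x + 32/9*y - 32/9 → 0
  remainder 0.

S(f_2,g_3): leading monomials are coprime, so the S-polynomial reduces to 0 (Buchberger's first criterion).
Every S-polynomial of the final basis reduces to 0, so we have a Gröbner basis.
Inter-reduce: drop elements whose leading term is divisible by another's, tail-reduce, and make monic.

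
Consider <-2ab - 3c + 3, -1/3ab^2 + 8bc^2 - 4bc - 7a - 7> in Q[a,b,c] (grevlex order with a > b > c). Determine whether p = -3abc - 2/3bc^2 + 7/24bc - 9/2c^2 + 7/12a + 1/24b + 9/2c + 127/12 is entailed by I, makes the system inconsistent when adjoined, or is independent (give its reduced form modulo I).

First compute the reduced Gröbner basis of I by Buchberger's algorithm.
f_1 = -2ab - 3c + 3, LT = ab.
f_2 = -1/3ab^2 + 8bc^2 - 4bc - 7a - 7, LT = ab^2.

S(f_1,f_2): lcm = ab^2. S = 24bc^2 - 21/2bc - 21a - 3/2b - 21.
  leading term bc^2: no divisor's leading term divides it; move 24bc^2 to the remainder.
  leading term bc: no divisor's leading term divides it; move -21/2bc to the remainder.
  leading term a: no divisor's leading term divides it; move -21a to the remainder.
  leading term b: no divisor's leading term divides it; move -3/2b to the remainder.
  leading term 1: no divisor's leading term divides it; move -21 to the remainder.
  remainder 24bc^2 - 21/2bc - 21a - 3/2b - 21 ≠ 0; add h_3 = 24bc^2 - 21/2bc - 21a - 3/2b - 21 to the basis.

S(f_1,h_3): lcm = abc^2. S = 7/16abc + 3/2c^3 + 7/8a^2 + 1/16ab - 3/2c^2 + 7/8a.
  leading term abc: subtract (-7/32c)·f_1 from 7/16abc + 3/2c^3 + 7/8a^2 + 1/16ab - 3/2c^2 + 7/8a → 3/2c^3 + 7/8a^2 + 1/16ab - 69/32c^2 + 7/8a + 21/32c
  leading term c^3: no divisor's leading term divides it; move 3/2c^3 to the remainder.
  leading term a^2: no divisor's leading term divides it; move 7/8a^2 to the remainder.
  leading term ab: subtract (-1/32)·f_1 from 1/16ab - 69/32c^2 + 7/8a + 21/32c → -69/32c^2 + 7/8a + 9/16c + 3/32
  leading term c^2: no divisor's leading term divides it; move -69/32c^2 to the remainder.
  leading term a: no divisor's leading term divides it; move 7/8a to the remainder.
  leading term c: no divisor's leading term divides it; move 9/16c to the remainder.
  leading term 1: no divisor's leading term divides it; move 3/32 to the remainder.
  remainder 3/2c^3 + 7/8a^2 - 69/32c^2 + 7/8a + 9/16c + 3/32 ≠ 0; add h_4 = 3/2c^3 + 7/8a^2 - 69/32c^2 + 7/8a + 9/16c + 3/32 to the basis.

The other S-polynomials (S(f_2,h_3), S(f_1,h_4), S(f_2,h_4), S(h_3,h_4)) all reduce to 0 modulo the current basis, so we have a Gröbner basis.
Inter-reduce: drop elements whose leading term is divisible by another's, tail-reduce, and make monic.
Reduced Gröbner basis: {bc^2 - 7/16bc - 7/8a - 1/16b - 7/8, c^3 + 7/12a^2 - 23/16c^2 + 7/12a + 3/8c + 1/16, ab + 3/2c - 3/2}.
Label its elements g_1 = bc^2 - 7/16bc - 7/8a - 1/16b - 7/8, g_2 = c^3 + 7/12a^2 - 23/16c^2 + 7/12a + 3/8c + 1/16, g_3 = ab + 3/2c - 3/2.

Reduce p = -3abc - 2/3bc^2 + 7/24bc - 9/2c^2 + 7/12a + 1/24b + 9/2c + 127/12 modulo G:
  leading term abc: subtract (-3c)·g_3 from -3abc - 2/3bc^2 + 7/24bc - 9/2c^2 + 7/12a + 1/24b + 9/2c + 127/12 → -2/3bc^2 + 7/24bc + 7/12a + 1/24b + 127/12
  leading term bc^2: subtract (-2/3)·g_1 from -2/3bc^2 + 7/24bc + 7/12a + 1/24b + 127/12 → 10
  leading term 1: no divisor's leading term divides it; move 10 to the remainder.
  normal form = 10.
The normal form is nonzero, so p ∉ I. Since p minus its normal form lies in I, I + (p) = I + (r) where r = 10; decide whether this ideal is the whole ring.
Here r = 10 is a nonzero constant, hence a unit: 1 ∈ I + (p), the Gröbner basis of I + (p) is {1}, and the enlarged system has no common solution — adjoining p is inconsistent.

Adjoining -3abc - 2/3bc^2 + 7/24bc - 9/2c^2 + 7/12a + 1/24b + 9/2c + 127/12 makes the ideal the whole ring: the system is inconsistent.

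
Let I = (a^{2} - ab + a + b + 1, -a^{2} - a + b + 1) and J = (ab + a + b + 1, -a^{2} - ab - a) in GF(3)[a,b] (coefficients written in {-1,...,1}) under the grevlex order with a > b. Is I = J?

No, the ideals differ.

For a fixed monomial order, each ideal has a unique reduced Gröbner basis; comparing bases decides equality.
Buchberger on the first generating set:
f_1 = a^{2} - ab + a + b + 1, LT = a^{2}.
f_2 = -a^{2} - a + b + 1, LT = a^{2}.

S(f_1,f_2): lcm = a^{2}. S = -ab - b - 1.
  leading term ab: no divisor's leading term divides it; move -ab to the remainder.
  leading term b: no divisor's leading term divides it; move -b to the remainder.
  leading term 1: no divisor's leading term divides it; move -1 to the remainder.
  remainder -ab - b - 1 ≠ 0; add g_3 = -ab - b - 1 to the basis.

S(f_1,g_3): lcm = a^{2}b. S = -ab^{2} + b^{2} - a + b.
  leading term ab^{2}: subtract (b)·g_3 from -ab^{2} + b^{2} - a + b → -b^{2} - a - b
  leading term b^{2}: no divisor's leading term divides it; move -b^{2} to the remainder.
  leading term a: no divisor's leading term divides it; move -a to the remainder.
  leading term b: no divisor's leading term divides it; move -b to the remainder.
  remainder -b^{2} - a - b ≠ 0; add g_4 = -b^{2} - a - b to the basis.

The other S-polynomials (S(f_2,g_3), S(f_1,g_4), S(f_2,g_4), S(g_3,g_4)) all reduce to 0 modulo the current basis, so we have a Gröbner basis.
Inter-reduce: drop elements whose leading term is divisible by another's, tail-reduce, and make monic.
Reduced Gröbner basis: {a^{2} + a - b - 1, ab + b + 1, b^{2} + a + b}.

Buchberger on the second generating set:
h_1 = ab + a + b + 1, LT = ab.
h_2 = -a^{2} - ab - a, LT = a^{2}.

S(h_1,h_2): lcm = a^{2}b. S = -ab^{2} + a^{2} + a.
  leading term ab^{2}: subtract (-b)·h_1 from -ab^{2} + a^{2} + a → a^{2} + ab + b^{2} + a + b
  leading term a^{2}: subtract (-1)·h_2 from a^{2} + ab + b^{2} + a + b → b^{2} + b
  leading term b^{2}: no divisor's leading term divides it; move b^{2} to the remainder.
  leading term b: no divisor's leading term divides it; move b to the remainder.
  remainder b^{2} + b ≠ 0; add k_3 = b^{2} + b to the basis.

The other S-polynomials (S(h_1,k_3), S(h_2,k_3)) all reduce to 0 modulo the current basis, so we have a Gröbner basis.
Inter-reduce: drop elements whose leading term is divisible by another's, tail-reduce, and make monic.
Reduced Gröbner basis: {a^{2} - b - 1, ab + a + b + 1, b^{2} + b}.

These differ, so the ideals are not equal.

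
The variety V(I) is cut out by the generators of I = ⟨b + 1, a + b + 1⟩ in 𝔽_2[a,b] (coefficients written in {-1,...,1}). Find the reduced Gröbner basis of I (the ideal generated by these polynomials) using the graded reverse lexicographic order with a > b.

Buchberger's algorithm terminates because the ascending chain of leading-term ideals stabilizes.

f_1 = b + 1, LT = b.
f_2 = a + b + 1, LT = a.

S(f_1,f_2): leading monomials are coprime, so the S-polynomial reduces to 0 (Buchberger's first criterion).
Every S-polynomial of the final basis reduces to 0, so we have a Gröbner basis.

G = {a, b + 1}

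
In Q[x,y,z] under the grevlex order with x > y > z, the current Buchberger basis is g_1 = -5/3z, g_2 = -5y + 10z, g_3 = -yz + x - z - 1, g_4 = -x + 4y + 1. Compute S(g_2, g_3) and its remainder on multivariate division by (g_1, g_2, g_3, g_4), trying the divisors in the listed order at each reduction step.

lcm(LM(g_2), LM(g_3)) = yz.
S = (lcm/LT(g_2))·g_2 − (lcm/LT(g_3))·g_3 = -2z^2 + x - z - 1.
Reduce S modulo (g_1, g_2, g_3, g_4) in that order:
  leading term z^2: subtract (6/5z)·g_1 from -2z^2 + x - z - 1 → x - z - 1
  leading term x: subtract (-1)·g_4 from x - z - 1 → 4y - z
  leading term y: subtract (-4/5)·g_2 from 4y - z → 7z
  leading term z: subtract (-21/5)·g_1 from 7z → 0
The remainder is 0, so this S-polynomial contributes no new basis element.
An S-polynomial is built so that the two leading terms cancel; whether anything survives reduction is exactly the Gröbner-basis criterion.

S(g_2, g_3) = -2z^2 + x - z - 1; remainder on division = 0.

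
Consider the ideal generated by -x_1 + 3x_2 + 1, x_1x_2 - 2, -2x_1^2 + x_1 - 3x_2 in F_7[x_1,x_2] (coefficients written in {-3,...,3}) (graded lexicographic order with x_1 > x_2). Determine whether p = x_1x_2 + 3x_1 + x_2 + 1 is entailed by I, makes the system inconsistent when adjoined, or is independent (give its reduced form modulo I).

Adjoining x_1x_2 + 3x_1 + x_2 + 1 makes the ideal the whole ring: the system is inconsistent.

First compute the reduced Gröbner basis of I by Buchberger's algorithm.
f_1 = -x_1 + 3x_2 + 1, LT = x_1.
f_2 = x_1x_2 - 2, LT = x_1x_2.
f_3 = -2x_1^2 + x_1 - 3x_2, LT = x_1^2.

S(f_1,f_2): lcm = x_1x_2. S = -3x_2^2 - x_2 + 2.
  leading term x_2^2: no divisor's leading term divides it; move -3x_2^2 to the remainder.
  leading term x_2: no divisor's leading term divides it; move -x_2 to the remainder.
  leading term 1: no divisor's leading term divides it; move 2 to the remainder.
  remainder -3x_2^2 - x_2 + 2 ≠ 0; add h_4 = -3x_2^2 - x_2 + 2 to the basis.

S(f_1,f_3): lcm = x_1^2. S = -3x_1x_2 + 3x_1 + 2x_2.
  leading term x_1x_2: subtract (3x_2)·f_1 from -3x_1x_2 + 3x_1 + 2x_2 → -2x_2^2 + 3x_1 - x_2
  leading term x_2^2: subtract (3)·h_4 from -2x_2^2 + 3x_1 - x_2 → 3x_1 + 2x_2 + 1
  leading term x_1: subtract (-3)·f_1 from 3x_1 + 2x_2 + 1 → -3x_2 - 3
  leading term x_2: no divisor's leading term divides it; move -3x_2 to the remainder.
  leading term 1: no divisor's leading term divides it; move -3 to the remainder.
  remainder -3x_2 - 3 ≠ 0; add h_5 = -3x_2 - 3 to the basis.

The other S-polynomials (S(f_2,f_3), S(f_1,h_4), S(f_2,h_4), S(f_3,h_4), S(f_1,h_5), S(f_2,h_5), S(f_3,h_5), S(h_4,h_5)) all reduce to 0 modulo the current basis, so we have a Gröbner basis.
Inter-reduce: drop elements whose leading term is divisible by another's, tail-reduce, and make monic.
Reduced Gröbner basis: {x_1 + 2, x_2 + 1}.
Label its elements g_1 = x_1 + 2, g_2 = x_2 + 1.

Reduce p = x_1x_2 + 3x_1 + x_2 + 1 modulo G:
  leading term x_1x_2: subtract (x_2)·g_1 from x_1x_2 + 3x_1 + x_2 + 1 → 3x_1 - x_2 + 1
  leading term x_1: subtract (3)·g_1 from 3x_1 - x_2 + 1 → -x_2 + 2
  leading term x_2: subtract (-1)·g_2 from -x_2 + 2 → 3
  leading term 1: no divisor's leading term divides it; move 3 to the remainder.
  normal form = 3.
The normal form is nonzero, so p ∉ I. Since p minus its normal form lies in I, I + (p) = I + (r) where r = 3; decide whether this ideal is the whole ring.
Here r = 3 is a nonzero constant, hence a unit: 1 ∈ I + (p), the Gröbner basis of I + (p) is {1}, and the enlarged system has no common solution — adjoining p is inconsistent.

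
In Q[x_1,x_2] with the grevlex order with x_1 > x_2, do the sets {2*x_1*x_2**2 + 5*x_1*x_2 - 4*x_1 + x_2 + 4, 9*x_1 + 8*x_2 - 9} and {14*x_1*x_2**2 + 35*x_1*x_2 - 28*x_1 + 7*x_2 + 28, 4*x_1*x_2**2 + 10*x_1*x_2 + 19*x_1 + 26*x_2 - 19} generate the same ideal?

Yes, the ideals are equal.

Two ideals are equal iff their reduced Gröbner bases coincide (the reduced basis is unique for a fixed ordering).
Buchberger on the first generating set:
f_1 = 2*x_1*x_2**2 + 5*x_1*x_2 - 4*x_1 + x_2 + 4, LT = x_1*x_2**2.
f_2 = 9*x_1 + 8*x_2 - 9, LT = x_1.

S(f_1,f_2): lcm = x_1*x_2**2. S = -8/9*x_2**3 + 5/2*x_1*x_2 + x_2**2 - 2*x_1 + 1/2*x_2 + 2.
  leading term x_2**3: no divisor's leading term divides it; move -8/9*x_2**3 to the remainder.
  leading term x_1*x_2: subtract (5/18*x_2)·f_2 from 5/2*x_1*x_2 + x_2**2 - 2*x_1 + 1/2*x_2 + 2 → -11/9*x_2**2 - 2*x_1 + 3*x_2 + 2
  leading term x_2**2: no divisor's leading term divides it; move -11/9*x_2**2 to the remainder.
  leading term x_1: subtract (-2/9)·f_2 from -2*x_1 + 3*x_2 + 2 → 43/9*x_2
  leading term x_2: no divisor's leading term divides it; move 43/9*x_2 to the remainder.
  remainder -8/9*x_2**3 - 11/9*x_2**2 + 43/9*x_2 ≠ 0; add g_3 = -8/9*x_2**3 - 11/9*x_2**2 + 43/9*x_2 to the basis.

The other S-polynomials (S(f_1,g_3), S(f_2,g_3)) all reduce to 0 modulo the current basis, so we have a Gröbner basis.
Inter-reduce: drop elements whose leading term is divisible by another's, tail-reduce, and make monic.
Reduced Gröbner basis: {x_2**3 + 11/8*x_2**2 - 43/8*x_2, x_1 + 8/9*x_2 - 1}.

Buchberger on the second generating set:
h_1 = 14*x_1*x_2**2 + 35*x_1*x_2 - 28*x_1 + 7*x_2 + 28, LT = x_1*x_2**2.
h_2 = 4*x_1*x_2**2 + 10*x_1*x_2 + 19*x_1 + 26*x_2 - 19, LT = x_1*x_2**2.

S(h_1,h_2): lcm = x_1*x_2**2. S = -27/4*x_1 - 6*x_2 + 27/4.
  leading term x_1: no divisor's leading term divides it; move -27/4*x_1 to the remainder.
  leading term x_2: no divisor's leading term divides it; move -6*x_2 to the remainder.
  leading term 1: no divisor's leading term divides it; move 27/4 to the remainder.
  remainder -27/4*x_1 - 6*x_2 + 27/4 ≠ 0; add k_3 = -27/4*x_1 - 6*x_2 + 27/4 to the basis.

S(h_1,k_3): lcm = x_1*x_2**2. S = -8/9*x_2**3 + 5/2*x_1*x_2 + x_2**2 - 2*x_1 + 1/2*x_2 + 2.
  leading term x_2**3: no divisor's leading term divides it; move -8/9*x_2**3 to the remainder.
  leading term x_1*x_2: subtract (-10/27*x_2)·k_3 from 5/2*x_1*x_2 + x_2**2 - 2*x_1 + 1/2*x_2 + 2 → -11/9*x_2**2 - 2*x_1 + 3*x_2 + 2
  leading term x_2**2: no divisor's leading term divides it; move -11/9*x_2**2 to the remainder.
  leading term x_1: subtract (8/27)·k_3 from -2*x_1 + 3*x_2 + 2 → 43/9*x_2
  leading term x_2: no divisor's leading term divides it; move 43/9*x_2 to the remainder.
  remainder -8/9*x_2**3 - 11/9*x_2**2 + 43/9*x_2 ≠ 0; add k_4 = -8/9*x_2**3 - 11/9*x_2**2 + 43/9*x_2 to the basis.

The other S-polynomials (S(h_2,k_3), S(h_1,k_4), S(h_2,k_4), S(k_3,k_4)) all reduce to 0 modulo the current basis, so we have a Gröbner basis.
Inter-reduce: drop elements whose leading term is divisible by another's, tail-reduce, and make monic.
Reduced Gröbner basis: {x_2**3 + 11/8*x_2**2 - 43/8*x_2, x_1 + 8/9*x_2 - 1}.

The two bases agree; hence the ideals are identical.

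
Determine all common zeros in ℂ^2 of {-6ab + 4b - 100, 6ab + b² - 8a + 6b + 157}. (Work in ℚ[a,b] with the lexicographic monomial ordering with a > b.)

Compute a lex Gröbner basis by Buchberger's algorithm.
f_1 = -6ab + 4b - 100, LT = ab.
f_2 = 6ab - 8a + b² + 6b + 157, LT = ab.

S(f_1,f_2): lcm = ab. S = 4/3a - ⅙b² - 5/3b - 19/2.
  leading term a: no divisor's leading term divides it; move 4/3a to the remainder.
  leading term b²: no divisor's leading term divides it; move -⅙b² to the remainder.
  leading term b: no divisor's leading term divides it; move -5/3b to the remainder.
  leading term 1: no divisor's leading term divides it; move -19/2 to the remainder.
  remainder 4/3a - ⅙b² - 5/3b - 19/2 ≠ 0; add h_3 = 4/3a - ⅙b² - 5/3b - 19/2 to the basis.

S(f_1,h_3): lcm = ab. S = ⅛b³ + 5/4b² + 155/24b + 50/3.
  leading term b³: no divisor's leading term divides it; move ⅛b³ to the remainder.
  leading term b²: no divisor's leading term divides it; move 5/4b² to the remainder.
  leading term b: no divisor's leading term divides it; move 155/24b to the remainder.
  leading term 1: no divisor's leading term divides it; move 50/3 to the remainder.
  remainder ⅛b³ + 5/4b² + 155/24b + 50/3 ≠ 0; add h_4 = ⅛b³ + 5/4b² + 155/24b + 50/3 to the basis.

S(f_2,h_3): lcm = ab. S = -4/3a + ⅛b³ + 17/12b² + 65/8b + 157/6.
  leading term a: subtract (-1)·h_3 from -4/3a + ⅛b³ + 17/12b² + 65/8b + 157/6 → ⅛b³ + 5/4b² + 155/24b + 50/3
  leading term b³: subtract (1)·h_4 from ⅛b³ + 5/4b² + 155/24b + 50/3 → 0
  remainder 0.

S(f_1,h_4): lcm = ab³. S = -10ab² - 155/3ab - 400/3a - ⅔b³ + 50/3b².
  leading term ab²: subtract (5/3b)·f_1 from -10ab² - 155/3ab - 400/3a - ⅔b³ + 50/3b² → -155/3ab - 400/3a - ⅔b³ + 10b² + 500/3b
  leading term ab: subtract (155/18)·f_1 from -155/3ab - 400/3a - ⅔b³ + 10b² + 500/3b → -400/3a - ⅔b³ + 10b² + 1190/9b + 7750/9
  leading term a: subtract (-100)·h_3 from -400/3a - ⅔b³ + 10b² + 1190/9b + 7750/9 → -⅔b³ - 20/3b² - 310/9b - 800/9
  leading term b³: subtract (-16/3)·h_4 from -⅔b³ - 20/3b² - 310/9b - 800/9 → 0
  remainder 0.

S(f_2,h_4): lcm = ab³. S = -34/3ab² - 155/3ab - 400/3a + ⅙b⁴ + b³ + 157/6b².
  leading term ab²: subtract (17/9b)·f_1 from -34/3ab² - 155/3ab - 400/3a + ⅙b⁴ + b³ + 157/6b² → -155/3ab - 400/3a + ⅙b⁴ + b³ + 335/18b² + 1700/9b
  leading term ab: subtract (155/18)·f_1 from -155/3ab - 400/3a + ⅙b⁴ + b³ + 335/18b² + 1700/9b → -400/3a + ⅙b⁴ + b³ + 335/18b² + 1390/9b + 7750/9
  leading term a: subtract (-100)·h_3 from -400/3a + ⅙b⁴ + b³ + 335/18b² + 1390/9b + 7750/9 → ⅙b⁴ + b³ + 35/18b² - 110/9b - 800/9
  leading term b⁴: subtract (4/3b)·h_4 from ⅙b⁴ + b³ + 35/18b² - 110/9b - 800/9 → -⅔b³ - 20/3b² - 310/9b - 800/9
  leading term b³: subtract (-16/3)·h_4 from -⅔b³ - 20/3b² - 310/9b - 800/9 → 0
  remainder 0.

S(h_3,h_4): leading monomials are coprime, so the S-polynomial reduces to 0 (Buchberger's first criterion).
Every S-polynomial of the final basis reduces to 0, so we have a Gröbner basis.
Inter-reduce: drop elements whose leading term is divisible by another's, tail-reduce, and make monic.
Reduced Gröbner basis: {a - ⅛b² - 5/4b - 57/8, b³ + 10b² + 155/3b + 400/3}.

Since the basis is lex-ordered, b³ + 10b² + 155/3b + 400/3 is univariate in b. Its roots are {-5, -5/2 - 7*sqrt(15)*I/6, -5/2 + 7*sqrt(15)*I/6}. Back-substituting each root into the other basis elements fixes the other coordinates.
  b = -5: the earlier basis element becomes a - 4 = 0, giving a = 4 — point (4, -5).
  b = -5/2 - 7*sqrt(15)*I/6: the earlier basis element becomes a - 107/48 + 35*sqrt(15)*I/48 = 0, giving a = 107/48 - 35*sqrt(15)*I/48 — point (107/48 - 35*sqrt(15)*I/48, -5/2 - 7*sqrt(15)*I/6).
  b = -5/2 + 7*sqrt(15)*I/6: the earlier basis element becomes a - 107/48 - 35*sqrt(15)*I/48 = 0, giving a = 107/48 + 35*sqrt(15)*I/48 — point (107/48 + 35*sqrt(15)*I/48, -5/2 + 7*sqrt(15)*I/6).
A lex Gröbner basis triangularizes the system, enabling back-substitution.

{(4, -5), (107/48 - 35*sqrt(15)*I/48, -5/2 - 7*sqrt(15)*I/6), (107/48 + 35*sqrt(15)*I/48, -5/2 + 7*sqrt(15)*I/6)}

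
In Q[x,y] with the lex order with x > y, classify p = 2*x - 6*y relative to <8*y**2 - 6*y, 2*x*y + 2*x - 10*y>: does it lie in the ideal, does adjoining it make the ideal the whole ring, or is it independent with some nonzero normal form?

2*x - 6*y is independent of I; its normal form modulo I is -2/7*y.

First compute the reduced Gröbner basis of I by Buchberger's algorithm.
f_1 = 8*y**2 - 6*y, LT = y**2.
f_2 = 2*x*y + 2*x - 10*y, LT = x*y.

S(f_1,f_2): lcm = x*y**2. S = -7/4*x*y + 5*y**2.
  leading term x*y: subtract (-7/8)·f_2 from -7/4*x*y + 5*y**2 → 7/4*x + 5*y**2 - 35/4*y
  leading term x: no divisor's leading term divides it; move 7/4*x to the remainder.
  leading term y**2: subtract (5/8)·f_1 from 5*y**2 - 35/4*y → -5*y
  leading term y: no divisor's leading term divides it; move -5*y to the remainder.
  remainder 7/4*x - 5*y ≠ 0; add h_3 = 7/4*x - 5*y to the basis.

The other S-polynomials (S(f_1,h_3), S(f_2,h_3)) all reduce to 0 modulo the current basis, so we have a Gröbner basis.
Inter-reduce: drop elements whose leading term is divisible by another's, tail-reduce, and make monic.
Reduced Gröbner basis: {x - 20/7*y, y**2 - 3/4*y}.
Label its elements g_1 = x - 20/7*y, g_2 = y**2 - 3/4*y.

Reduce p = 2*x - 6*y modulo G:
  leading term x: subtract (2)·g_1 from 2*x - 6*y → -2/7*y
  leading term y: no divisor's leading term divides it; move -2/7*y to the remainder.
  normal form = -2/7*y.
The normal form is nonzero, so p ∉ I. Since p minus its normal form lies in I, I + (p) = I + (r) where r = -2/7*y; decide whether this ideal is the whole ring.
Run Buchberger on G together with r (pairs among the g_i already reduce to 0 since G is a Gröbner basis):
g_1 = x - 20/7*y, LT = x.
g_2 = y**2 - 3/4*y, LT = y**2.
r = -2/7*y, LT = y.

The S-polynomials (S(g_1,g_2), S(g_1,r), S(g_2,r)) all reduce to 0 modulo the current basis, so we have a Gröbner basis.
Inter-reduce: drop elements whose leading term is divisible by another's, tail-reduce, and make monic.
Reduced Gröbner basis: {x, y}.
The reduced Gröbner basis of I + (p) is {x, y} ≠ {1}, a proper ideal, so the enlarged system stays consistent: p is independent of I, with normal form -2/7*y.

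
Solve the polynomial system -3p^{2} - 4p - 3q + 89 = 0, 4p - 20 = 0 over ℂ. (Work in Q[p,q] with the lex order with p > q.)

Compute a lex Gröbner basis by Buchberger's algorithm.
f_1 = -3p^{2} - 4p - 3q + 89, LT = p^{2}.
f_2 = 4p - 20, LT = p.

S(f_1,f_2): lcm = p^{2}. S = \tfrac{19}{3}p + q - \tfrac{89}{3}.
  leading term p: subtract (\tfrac{19}{12})·f_2 from \tfrac{19}{3}p + q - \tfrac{89}{3} → q + 2
  leading term q: no divisor's leading term divides it; move q to the remainder.
  leading term 1: no divisor's leading term divides it; move 2 to the remainder.
  remainder q + 2 ≠ 0; add h_3 = q + 2 to the basis.

S(f_1,h_3): leading monomials are coprime, so the S-polynomial reduces to 0 (Buchberger's first criterion).
S(f_2,h_3): leading monomials are coprime, so the S-polynomial reduces to 0 (Buchberger's first criterion).
Every S-polynomial of the final basis reduces to 0, so we have a Gröbner basis.
Inter-reduce: drop elements whose leading term is divisible by another's, tail-reduce, and make monic.
Reduced Gröbner basis: {p - 5, q + 2}.

Since the basis is lex-ordered, q + 2 is univariate in q. Its roots are {-2}. Back-substituting each root into the other basis elements fixes the other coordinates.
  q = -2: the earlier basis element becomes p - 5 = 0, giving p = 5 — point (5, -2).
Substituting each solution back into the original system confirms all equations vanish.

{(5, -2)}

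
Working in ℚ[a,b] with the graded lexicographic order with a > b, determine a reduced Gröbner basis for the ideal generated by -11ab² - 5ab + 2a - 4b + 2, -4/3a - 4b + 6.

The reduced Gröbner basis is the canonical form of the ideal for this ordering.

f_1 = -11ab² - 5ab + 2a - 4b + 2, LT = ab².
f_2 = -4/3a - 4b + 6, LT = a.

S(f_1,f_2): lcm = ab². S = -3b³ + 5/11ab + 9/2b² - 2/11a + 4/11b - 2/11.
  leading term b³: no divisor's leading term divides it; move -3b³ to the remainder.
  leading term ab: subtract (-15/44b)·f_2 from 5/11ab + 9/2b² - 2/11a + 4/11b - 2/11 → 69/22b² - 2/11a + 53/22b - 2/11
  leading term b²: no divisor's leading term divides it; move 69/22b² to the remainder.
  leading term a: subtract (3/22)·f_2 from -2/11a + 53/22b - 2/11 → 65/22b - 1
  leading term b: no divisor's leading term divides it; move 65/22b to the remainder.
  leading term 1: no divisor's leading term divides it; move -1 to the remainder.
  remainder -3b³ + 69/22b² + 65/22b - 1 ≠ 0; add g_3 = -3b³ + 69/22b² + 65/22b - 1 to the basis.

The other S-polynomials (S(f_1,g_3), S(f_2,g_3)) all reduce to 0 modulo the current basis, so we have a Gröbner basis.
Inter-reduce: drop elements whose leading term is divisible by another's, tail-reduce, and make monic.

G = {b³ - 23/22b² - 65/66b + ⅓, a + 3b - 9/2}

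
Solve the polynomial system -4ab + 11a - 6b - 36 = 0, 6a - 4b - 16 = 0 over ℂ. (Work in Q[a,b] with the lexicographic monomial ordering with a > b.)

Compute a lex Gröbner basis by Buchberger's algorithm.
f_1 = -4ab + 11a - 6b - 36, LT = ab.
f_2 = 6a - 4b - 16, LT = a.

S(f_1,f_2): lcm = ab. S = -11/4a + 2/3b^2 + 25/6b + 9.
  leading term a: subtract (-11/24)·f_2 from -11/4a + 2/3b^2 + 25/6b + 9 → 2/3b^2 + 7/3b + 5/3
  leading term b^2: no divisor's leading term divides it; move 2/3b^2 to the remainder.
  leading term b: no divisor's leading term divides it; move 7/3b to the remainder.
  leading term 1: no divisor's leading term divides it; move 5/3 to the remainder.
  remainder 2/3b^2 + 7/3b + 5/3 ≠ 0; add h_3 = 2/3b^2 + 7/3b + 5/3 to the basis.

The other S-polynomials (S(f_1,h_3), S(f_2,h_3)) all reduce to 0 modulo the current basis, so we have a Gröbner basis.
Inter-reduce: drop elements whose leading term is divisible by another's, tail-reduce, and make monic.
Reduced Gröbner basis: {a - 2/3b - 8/3, b^2 + 7/2b + 5/2}.

A lex Gröbner basis eliminates variables successively. Here b^2 + 7/2b + 5/2 depends only on b, with roots {-5/2, -1}; lifting each root through the earlier basis elements recovers the full solutions.
  b = -5/2: the earlier basis element becomes a - 1 = 0, giving a = 1 — point (1, -5/2).
  b = -1: the earlier basis element becomes a - 2 = 0, giving a = 2 — point (2, -1).

{(1, -5/2), (2, -1)}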